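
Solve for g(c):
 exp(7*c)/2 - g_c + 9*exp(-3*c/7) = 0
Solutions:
 g(c) = C1 + exp(7*c)/14 - 21*exp(-3*c/7)


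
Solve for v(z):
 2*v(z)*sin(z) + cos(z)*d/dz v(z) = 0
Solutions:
 v(z) = C1*cos(z)^2


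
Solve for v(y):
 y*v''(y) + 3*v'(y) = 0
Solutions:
 v(y) = C1 + C2/y^2


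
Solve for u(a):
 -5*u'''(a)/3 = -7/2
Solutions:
 u(a) = C1 + C2*a + C3*a^2 + 7*a^3/20


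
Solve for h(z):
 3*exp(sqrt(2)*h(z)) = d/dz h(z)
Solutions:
 h(z) = sqrt(2)*(2*log(-1/(C1 + 3*z)) - log(2))/4


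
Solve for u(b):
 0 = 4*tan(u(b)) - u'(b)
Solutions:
 u(b) = pi - asin(C1*exp(4*b))
 u(b) = asin(C1*exp(4*b))


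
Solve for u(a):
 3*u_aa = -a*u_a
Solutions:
 u(a) = C1 + C2*erf(sqrt(6)*a/6)


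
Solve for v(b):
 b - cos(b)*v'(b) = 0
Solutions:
 v(b) = C1 + Integral(b/cos(b), b)


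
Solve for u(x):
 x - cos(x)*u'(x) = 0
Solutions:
 u(x) = C1 + Integral(x/cos(x), x)


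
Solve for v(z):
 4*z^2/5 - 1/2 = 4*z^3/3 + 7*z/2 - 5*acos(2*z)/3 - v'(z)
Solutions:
 v(z) = C1 + z^4/3 - 4*z^3/15 + 7*z^2/4 - 5*z*acos(2*z)/3 + z/2 + 5*sqrt(1 - 4*z^2)/6


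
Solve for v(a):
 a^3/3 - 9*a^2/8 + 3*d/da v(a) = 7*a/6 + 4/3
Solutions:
 v(a) = C1 - a^4/36 + a^3/8 + 7*a^2/36 + 4*a/9


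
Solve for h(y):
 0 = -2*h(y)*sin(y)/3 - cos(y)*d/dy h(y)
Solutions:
 h(y) = C1*cos(y)^(2/3)


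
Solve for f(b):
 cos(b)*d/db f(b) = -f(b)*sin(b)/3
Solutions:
 f(b) = C1*cos(b)^(1/3)


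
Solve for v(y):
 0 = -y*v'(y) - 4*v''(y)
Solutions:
 v(y) = C1 + C2*erf(sqrt(2)*y/4)


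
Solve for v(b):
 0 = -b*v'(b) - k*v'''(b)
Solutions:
 v(b) = C1 + Integral(C2*airyai(b*(-1/k)^(1/3)) + C3*airybi(b*(-1/k)^(1/3)), b)


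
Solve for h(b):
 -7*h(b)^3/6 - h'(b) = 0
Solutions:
 h(b) = -sqrt(3)*sqrt(-1/(C1 - 7*b))
 h(b) = sqrt(3)*sqrt(-1/(C1 - 7*b))


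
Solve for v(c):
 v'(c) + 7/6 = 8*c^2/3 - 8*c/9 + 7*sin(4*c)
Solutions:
 v(c) = C1 + 8*c^3/9 - 4*c^2/9 - 7*c/6 - 7*cos(4*c)/4


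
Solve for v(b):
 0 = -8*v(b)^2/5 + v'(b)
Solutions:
 v(b) = -5/(C1 + 8*b)


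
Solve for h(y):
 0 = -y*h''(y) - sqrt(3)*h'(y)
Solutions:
 h(y) = C1 + C2*y^(1 - sqrt(3))


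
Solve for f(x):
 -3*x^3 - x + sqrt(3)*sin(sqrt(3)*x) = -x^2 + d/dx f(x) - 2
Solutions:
 f(x) = C1 - 3*x^4/4 + x^3/3 - x^2/2 + 2*x - cos(sqrt(3)*x)


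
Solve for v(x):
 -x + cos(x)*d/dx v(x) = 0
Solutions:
 v(x) = C1 + Integral(x/cos(x), x)


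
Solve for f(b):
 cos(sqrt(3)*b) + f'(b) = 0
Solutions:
 f(b) = C1 - sqrt(3)*sin(sqrt(3)*b)/3


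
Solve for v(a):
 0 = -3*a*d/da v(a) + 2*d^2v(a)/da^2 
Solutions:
 v(a) = C1 + C2*erfi(sqrt(3)*a/2)


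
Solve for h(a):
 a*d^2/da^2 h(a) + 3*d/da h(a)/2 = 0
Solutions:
 h(a) = C1 + C2/sqrt(a)


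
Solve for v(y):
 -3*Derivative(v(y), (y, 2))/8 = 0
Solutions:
 v(y) = C1 + C2*y


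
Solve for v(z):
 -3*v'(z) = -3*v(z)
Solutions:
 v(z) = C1*exp(z)


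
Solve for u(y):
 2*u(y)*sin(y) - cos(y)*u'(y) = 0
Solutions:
 u(y) = C1/cos(y)^2


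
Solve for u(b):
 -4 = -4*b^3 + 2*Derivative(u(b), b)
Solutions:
 u(b) = C1 + b^4/2 - 2*b


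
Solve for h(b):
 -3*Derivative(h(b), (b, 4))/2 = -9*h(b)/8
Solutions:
 h(b) = C1*exp(-sqrt(2)*3^(1/4)*b/2) + C2*exp(sqrt(2)*3^(1/4)*b/2) + C3*sin(sqrt(2)*3^(1/4)*b/2) + C4*cos(sqrt(2)*3^(1/4)*b/2)


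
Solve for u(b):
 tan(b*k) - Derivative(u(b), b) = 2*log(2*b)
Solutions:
 u(b) = C1 - 2*b*log(b) - 2*b*log(2) + 2*b + Piecewise((-log(cos(b*k))/k, Ne(k, 0)), (0, True))


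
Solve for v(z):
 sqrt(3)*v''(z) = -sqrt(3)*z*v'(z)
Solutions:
 v(z) = C1 + C2*erf(sqrt(2)*z/2)


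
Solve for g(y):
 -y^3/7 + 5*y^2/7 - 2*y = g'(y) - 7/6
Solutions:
 g(y) = C1 - y^4/28 + 5*y^3/21 - y^2 + 7*y/6


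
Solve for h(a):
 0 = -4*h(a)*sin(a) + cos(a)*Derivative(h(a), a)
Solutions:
 h(a) = C1/cos(a)^4


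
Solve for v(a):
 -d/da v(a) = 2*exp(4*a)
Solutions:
 v(a) = C1 - exp(4*a)/2


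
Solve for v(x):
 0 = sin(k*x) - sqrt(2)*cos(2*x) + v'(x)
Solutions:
 v(x) = C1 + sqrt(2)*sin(2*x)/2 + cos(k*x)/k


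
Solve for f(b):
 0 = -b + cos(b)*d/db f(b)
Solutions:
 f(b) = C1 + Integral(b/cos(b), b)


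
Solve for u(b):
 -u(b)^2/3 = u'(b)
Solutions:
 u(b) = 3/(C1 + b)


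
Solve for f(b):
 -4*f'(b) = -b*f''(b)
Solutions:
 f(b) = C1 + C2*b^5


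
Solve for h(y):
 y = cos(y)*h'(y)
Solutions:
 h(y) = C1 + Integral(y/cos(y), y)


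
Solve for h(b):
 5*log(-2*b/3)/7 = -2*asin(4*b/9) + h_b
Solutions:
 h(b) = C1 + 5*b*log(-b)/7 + 2*b*asin(4*b/9) - 5*b*log(3)/7 - 5*b/7 + 5*b*log(2)/7 + sqrt(81 - 16*b^2)/2


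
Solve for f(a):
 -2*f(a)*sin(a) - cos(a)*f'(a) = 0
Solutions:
 f(a) = C1*cos(a)^2


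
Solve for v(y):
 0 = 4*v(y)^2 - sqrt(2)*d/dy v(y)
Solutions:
 v(y) = -1/(C1 + 2*sqrt(2)*y)


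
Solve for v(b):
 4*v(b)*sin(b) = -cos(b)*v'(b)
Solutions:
 v(b) = C1*cos(b)^4


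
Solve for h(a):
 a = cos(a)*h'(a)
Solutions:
 h(a) = C1 + Integral(a/cos(a), a)


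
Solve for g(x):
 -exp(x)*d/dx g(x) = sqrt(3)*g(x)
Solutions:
 g(x) = C1*exp(sqrt(3)*exp(-x))


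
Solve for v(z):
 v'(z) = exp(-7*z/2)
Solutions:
 v(z) = C1 - 2*exp(-7*z/2)/7


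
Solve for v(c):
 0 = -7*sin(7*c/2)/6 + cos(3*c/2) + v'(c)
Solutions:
 v(c) = C1 - 2*sin(3*c/2)/3 - cos(7*c/2)/3


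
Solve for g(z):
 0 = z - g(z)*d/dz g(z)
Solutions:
 g(z) = -sqrt(C1 + z^2)
 g(z) = sqrt(C1 + z^2)


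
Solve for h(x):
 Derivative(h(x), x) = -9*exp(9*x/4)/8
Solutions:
 h(x) = C1 - exp(9*x/4)/2


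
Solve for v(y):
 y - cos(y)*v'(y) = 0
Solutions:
 v(y) = C1 + Integral(y/cos(y), y)


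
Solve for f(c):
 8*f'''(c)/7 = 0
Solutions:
 f(c) = C1 + C2*c + C3*c^2


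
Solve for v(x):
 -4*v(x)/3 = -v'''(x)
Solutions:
 v(x) = C3*exp(6^(2/3)*x/3) + (C1*sin(2^(2/3)*3^(1/6)*x/2) + C2*cos(2^(2/3)*3^(1/6)*x/2))*exp(-6^(2/3)*x/6)


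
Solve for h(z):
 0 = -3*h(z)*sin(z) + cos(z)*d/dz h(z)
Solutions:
 h(z) = C1/cos(z)^3


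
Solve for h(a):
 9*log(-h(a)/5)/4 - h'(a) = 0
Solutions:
 -4*Integral(1/(log(-_y) - log(5)), (_y, h(a)))/9 = C1 - a


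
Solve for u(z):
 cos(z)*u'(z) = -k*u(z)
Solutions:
 u(z) = C1*exp(k*(log(sin(z) - 1) - log(sin(z) + 1))/2)


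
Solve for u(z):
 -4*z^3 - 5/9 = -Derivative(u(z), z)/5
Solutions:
 u(z) = C1 + 5*z^4 + 25*z/9


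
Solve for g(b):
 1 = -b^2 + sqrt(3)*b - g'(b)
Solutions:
 g(b) = C1 - b^3/3 + sqrt(3)*b^2/2 - b


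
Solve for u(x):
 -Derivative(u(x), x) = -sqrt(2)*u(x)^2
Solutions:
 u(x) = -1/(C1 + sqrt(2)*x)


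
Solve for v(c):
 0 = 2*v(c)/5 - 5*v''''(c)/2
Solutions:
 v(c) = C1*exp(-sqrt(10)*c/5) + C2*exp(sqrt(10)*c/5) + C3*sin(sqrt(10)*c/5) + C4*cos(sqrt(10)*c/5)


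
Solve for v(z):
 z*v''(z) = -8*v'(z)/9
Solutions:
 v(z) = C1 + C2*z^(1/9)


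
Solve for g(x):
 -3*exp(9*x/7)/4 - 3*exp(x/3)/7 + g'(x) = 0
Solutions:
 g(x) = C1 + 7*exp(9*x/7)/12 + 9*exp(x/3)/7


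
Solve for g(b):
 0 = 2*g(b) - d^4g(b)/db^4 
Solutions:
 g(b) = C1*exp(-2^(1/4)*b) + C2*exp(2^(1/4)*b) + C3*sin(2^(1/4)*b) + C4*cos(2^(1/4)*b)


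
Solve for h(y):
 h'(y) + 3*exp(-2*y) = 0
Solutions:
 h(y) = C1 + 3*exp(-2*y)/2


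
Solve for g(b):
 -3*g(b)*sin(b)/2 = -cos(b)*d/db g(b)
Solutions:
 g(b) = C1/cos(b)^(3/2)


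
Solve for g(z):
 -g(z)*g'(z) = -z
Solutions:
 g(z) = -sqrt(C1 + z^2)
 g(z) = sqrt(C1 + z^2)


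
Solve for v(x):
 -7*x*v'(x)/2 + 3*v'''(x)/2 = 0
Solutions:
 v(x) = C1 + Integral(C2*airyai(3^(2/3)*7^(1/3)*x/3) + C3*airybi(3^(2/3)*7^(1/3)*x/3), x)


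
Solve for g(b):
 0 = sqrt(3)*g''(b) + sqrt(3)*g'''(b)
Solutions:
 g(b) = C1 + C2*b + C3*exp(-b)


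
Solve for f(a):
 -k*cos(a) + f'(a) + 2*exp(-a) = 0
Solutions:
 f(a) = C1 + k*sin(a) + 2*exp(-a)


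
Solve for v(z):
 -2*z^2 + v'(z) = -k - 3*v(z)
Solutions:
 v(z) = C1*exp(-3*z) - k/3 + 2*z^2/3 - 4*z/9 + 4/27


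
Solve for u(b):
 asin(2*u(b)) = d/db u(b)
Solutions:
 Integral(1/asin(2*_y), (_y, u(b))) = C1 + b


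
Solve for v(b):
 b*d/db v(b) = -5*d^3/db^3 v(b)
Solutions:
 v(b) = C1 + Integral(C2*airyai(-5^(2/3)*b/5) + C3*airybi(-5^(2/3)*b/5), b)


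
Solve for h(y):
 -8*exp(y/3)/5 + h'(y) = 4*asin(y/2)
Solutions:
 h(y) = C1 + 4*y*asin(y/2) + 4*sqrt(4 - y^2) + 24*exp(y/3)/5


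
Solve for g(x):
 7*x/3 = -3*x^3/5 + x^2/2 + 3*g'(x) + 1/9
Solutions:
 g(x) = C1 + x^4/20 - x^3/18 + 7*x^2/18 - x/27


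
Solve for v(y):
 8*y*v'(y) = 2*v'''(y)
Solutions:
 v(y) = C1 + Integral(C2*airyai(2^(2/3)*y) + C3*airybi(2^(2/3)*y), y)


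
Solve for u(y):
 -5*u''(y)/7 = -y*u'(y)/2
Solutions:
 u(y) = C1 + C2*erfi(sqrt(35)*y/10)


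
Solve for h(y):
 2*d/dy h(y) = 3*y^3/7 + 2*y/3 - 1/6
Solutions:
 h(y) = C1 + 3*y^4/56 + y^2/6 - y/12


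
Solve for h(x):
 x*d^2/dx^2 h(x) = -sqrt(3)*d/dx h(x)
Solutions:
 h(x) = C1 + C2*x^(1 - sqrt(3))


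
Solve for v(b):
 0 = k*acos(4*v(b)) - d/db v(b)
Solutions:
 Integral(1/acos(4*_y), (_y, v(b))) = C1 + b*k


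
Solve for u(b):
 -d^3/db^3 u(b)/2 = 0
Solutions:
 u(b) = C1 + C2*b + C3*b^2


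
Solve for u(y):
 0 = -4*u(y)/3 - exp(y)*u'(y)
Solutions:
 u(y) = C1*exp(4*exp(-y)/3)


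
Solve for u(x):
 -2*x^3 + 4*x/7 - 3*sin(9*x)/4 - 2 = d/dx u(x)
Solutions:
 u(x) = C1 - x^4/2 + 2*x^2/7 - 2*x + cos(9*x)/12


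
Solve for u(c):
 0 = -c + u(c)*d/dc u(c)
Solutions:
 u(c) = -sqrt(C1 + c^2)
 u(c) = sqrt(C1 + c^2)


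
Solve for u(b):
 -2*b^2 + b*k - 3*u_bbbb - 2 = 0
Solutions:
 u(b) = C1 + C2*b + C3*b^2 + C4*b^3 - b^6/540 + b^5*k/360 - b^4/36


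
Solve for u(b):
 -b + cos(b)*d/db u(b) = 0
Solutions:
 u(b) = C1 + Integral(b/cos(b), b)


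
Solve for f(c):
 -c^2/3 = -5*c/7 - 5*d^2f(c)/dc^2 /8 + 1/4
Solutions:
 f(c) = C1 + C2*c + 2*c^4/45 - 4*c^3/21 + c^2/5


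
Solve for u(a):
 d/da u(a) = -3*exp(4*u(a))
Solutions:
 u(a) = log(-I*(1/(C1 + 12*a))^(1/4))
 u(a) = log(I*(1/(C1 + 12*a))^(1/4))
 u(a) = log(-(1/(C1 + 12*a))^(1/4))
 u(a) = log(1/(C1 + 12*a))/4


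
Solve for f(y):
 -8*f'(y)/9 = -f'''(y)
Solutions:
 f(y) = C1 + C2*exp(-2*sqrt(2)*y/3) + C3*exp(2*sqrt(2)*y/3)


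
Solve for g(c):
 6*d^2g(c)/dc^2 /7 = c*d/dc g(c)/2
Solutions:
 g(c) = C1 + C2*erfi(sqrt(42)*c/12)


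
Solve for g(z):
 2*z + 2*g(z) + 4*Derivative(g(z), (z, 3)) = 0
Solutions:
 g(z) = C3*exp(-2^(2/3)*z/2) - z + (C1*sin(2^(2/3)*sqrt(3)*z/4) + C2*cos(2^(2/3)*sqrt(3)*z/4))*exp(2^(2/3)*z/4)


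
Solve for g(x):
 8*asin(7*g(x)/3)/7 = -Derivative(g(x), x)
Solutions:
 Integral(1/asin(7*_y/3), (_y, g(x))) = C1 - 8*x/7


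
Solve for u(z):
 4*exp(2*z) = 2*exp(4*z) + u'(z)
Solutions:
 u(z) = C1 - exp(4*z)/2 + 2*exp(2*z)


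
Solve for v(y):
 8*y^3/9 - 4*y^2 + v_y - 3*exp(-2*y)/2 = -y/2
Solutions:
 v(y) = C1 - 2*y^4/9 + 4*y^3/3 - y^2/4 - 3*exp(-2*y)/4


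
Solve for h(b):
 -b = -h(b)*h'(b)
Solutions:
 h(b) = -sqrt(C1 + b^2)
 h(b) = sqrt(C1 + b^2)


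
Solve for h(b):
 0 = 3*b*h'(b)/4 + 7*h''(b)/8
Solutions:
 h(b) = C1 + C2*erf(sqrt(21)*b/7)


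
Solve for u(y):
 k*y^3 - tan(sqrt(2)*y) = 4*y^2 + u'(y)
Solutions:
 u(y) = C1 + k*y^4/4 - 4*y^3/3 + sqrt(2)*log(cos(sqrt(2)*y))/2


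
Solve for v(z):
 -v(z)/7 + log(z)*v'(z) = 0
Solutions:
 v(z) = C1*exp(li(z)/7)


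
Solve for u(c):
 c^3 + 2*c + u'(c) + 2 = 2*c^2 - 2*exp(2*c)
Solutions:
 u(c) = C1 - c^4/4 + 2*c^3/3 - c^2 - 2*c - exp(2*c)


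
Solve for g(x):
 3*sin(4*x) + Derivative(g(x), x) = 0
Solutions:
 g(x) = C1 + 3*cos(4*x)/4


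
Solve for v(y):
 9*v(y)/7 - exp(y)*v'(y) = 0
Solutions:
 v(y) = C1*exp(-9*exp(-y)/7)


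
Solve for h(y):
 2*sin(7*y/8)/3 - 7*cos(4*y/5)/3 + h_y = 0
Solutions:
 h(y) = C1 + 35*sin(4*y/5)/12 + 16*cos(7*y/8)/21


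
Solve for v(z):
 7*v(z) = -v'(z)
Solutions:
 v(z) = C1*exp(-7*z)


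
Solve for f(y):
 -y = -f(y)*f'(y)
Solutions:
 f(y) = -sqrt(C1 + y^2)
 f(y) = sqrt(C1 + y^2)


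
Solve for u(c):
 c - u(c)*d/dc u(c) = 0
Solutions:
 u(c) = -sqrt(C1 + c^2)
 u(c) = sqrt(C1 + c^2)


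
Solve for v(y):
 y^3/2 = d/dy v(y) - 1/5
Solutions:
 v(y) = C1 + y^4/8 + y/5


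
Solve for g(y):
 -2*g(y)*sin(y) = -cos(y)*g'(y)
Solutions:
 g(y) = C1/cos(y)^2


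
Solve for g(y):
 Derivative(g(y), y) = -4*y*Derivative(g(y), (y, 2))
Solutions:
 g(y) = C1 + C2*y^(3/4)


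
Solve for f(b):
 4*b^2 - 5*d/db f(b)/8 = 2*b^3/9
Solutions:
 f(b) = C1 - 4*b^4/45 + 32*b^3/15


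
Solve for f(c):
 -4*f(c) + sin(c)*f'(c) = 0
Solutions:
 f(c) = C1*(cos(c)^2 - 2*cos(c) + 1)/(cos(c)^2 + 2*cos(c) + 1)


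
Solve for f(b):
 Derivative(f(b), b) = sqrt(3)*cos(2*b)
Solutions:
 f(b) = C1 + sqrt(3)*sin(2*b)/2


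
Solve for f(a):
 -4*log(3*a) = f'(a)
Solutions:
 f(a) = C1 - 4*a*log(a) - a*log(81) + 4*a


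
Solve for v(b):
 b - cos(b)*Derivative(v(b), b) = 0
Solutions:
 v(b) = C1 + Integral(b/cos(b), b)


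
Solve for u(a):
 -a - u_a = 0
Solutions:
 u(a) = C1 - a^2/2


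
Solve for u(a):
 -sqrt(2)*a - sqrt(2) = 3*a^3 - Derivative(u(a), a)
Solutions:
 u(a) = C1 + 3*a^4/4 + sqrt(2)*a^2/2 + sqrt(2)*a


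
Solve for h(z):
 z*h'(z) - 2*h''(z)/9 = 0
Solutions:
 h(z) = C1 + C2*erfi(3*z/2)


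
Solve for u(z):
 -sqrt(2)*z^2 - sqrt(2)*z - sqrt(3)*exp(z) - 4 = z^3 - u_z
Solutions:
 u(z) = C1 + z^4/4 + sqrt(2)*z^3/3 + sqrt(2)*z^2/2 + 4*z + sqrt(3)*exp(z)


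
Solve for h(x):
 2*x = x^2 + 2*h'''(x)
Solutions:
 h(x) = C1 + C2*x + C3*x^2 - x^5/120 + x^4/24


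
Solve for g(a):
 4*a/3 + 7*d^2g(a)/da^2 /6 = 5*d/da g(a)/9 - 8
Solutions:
 g(a) = C1 + C2*exp(10*a/21) + 6*a^2/5 + 486*a/25


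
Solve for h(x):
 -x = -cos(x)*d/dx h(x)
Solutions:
 h(x) = C1 + Integral(x/cos(x), x)


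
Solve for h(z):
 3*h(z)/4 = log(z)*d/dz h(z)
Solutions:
 h(z) = C1*exp(3*li(z)/4)


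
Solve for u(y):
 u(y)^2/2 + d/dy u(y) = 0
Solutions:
 u(y) = 2/(C1 + y)


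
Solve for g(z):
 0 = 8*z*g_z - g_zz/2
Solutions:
 g(z) = C1 + C2*erfi(2*sqrt(2)*z)


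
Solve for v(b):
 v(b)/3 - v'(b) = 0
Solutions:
 v(b) = C1*exp(b/3)


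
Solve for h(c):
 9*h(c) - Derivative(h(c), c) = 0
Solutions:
 h(c) = C1*exp(9*c)


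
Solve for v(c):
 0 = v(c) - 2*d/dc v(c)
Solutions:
 v(c) = C1*exp(c/2)


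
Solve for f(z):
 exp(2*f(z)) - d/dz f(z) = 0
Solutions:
 f(z) = log(-sqrt(-1/(C1 + z))) - log(2)/2
 f(z) = log(-1/(C1 + z))/2 - log(2)/2


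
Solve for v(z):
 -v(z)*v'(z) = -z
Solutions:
 v(z) = -sqrt(C1 + z^2)
 v(z) = sqrt(C1 + z^2)


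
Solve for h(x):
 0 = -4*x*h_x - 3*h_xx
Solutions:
 h(x) = C1 + C2*erf(sqrt(6)*x/3)


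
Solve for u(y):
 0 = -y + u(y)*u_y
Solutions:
 u(y) = -sqrt(C1 + y^2)
 u(y) = sqrt(C1 + y^2)


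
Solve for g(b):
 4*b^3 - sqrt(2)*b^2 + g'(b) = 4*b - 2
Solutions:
 g(b) = C1 - b^4 + sqrt(2)*b^3/3 + 2*b^2 - 2*b


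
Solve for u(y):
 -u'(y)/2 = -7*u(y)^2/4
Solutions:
 u(y) = -2/(C1 + 7*y)


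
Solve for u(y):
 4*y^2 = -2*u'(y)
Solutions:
 u(y) = C1 - 2*y^3/3


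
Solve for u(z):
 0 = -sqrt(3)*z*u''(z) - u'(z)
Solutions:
 u(z) = C1 + C2*z^(1 - sqrt(3)/3)


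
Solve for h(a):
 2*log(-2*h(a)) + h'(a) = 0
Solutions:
 Integral(1/(log(-_y) + log(2)), (_y, h(a)))/2 = C1 - a


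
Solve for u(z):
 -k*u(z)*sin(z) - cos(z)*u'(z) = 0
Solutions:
 u(z) = C1*exp(k*log(cos(z)))


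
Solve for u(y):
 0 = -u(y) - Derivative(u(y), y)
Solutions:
 u(y) = C1*exp(-y)


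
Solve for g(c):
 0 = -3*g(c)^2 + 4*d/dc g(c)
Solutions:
 g(c) = -4/(C1 + 3*c)


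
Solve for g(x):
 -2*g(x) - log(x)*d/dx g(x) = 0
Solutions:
 g(x) = C1*exp(-2*li(x))


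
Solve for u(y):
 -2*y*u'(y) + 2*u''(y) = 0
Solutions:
 u(y) = C1 + C2*erfi(sqrt(2)*y/2)


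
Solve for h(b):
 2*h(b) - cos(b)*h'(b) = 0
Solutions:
 h(b) = C1*(sin(b) + 1)/(sin(b) - 1)


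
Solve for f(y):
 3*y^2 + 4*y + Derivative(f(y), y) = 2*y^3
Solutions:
 f(y) = C1 + y^4/2 - y^3 - 2*y^2


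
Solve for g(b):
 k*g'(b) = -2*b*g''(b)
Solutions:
 g(b) = C1 + b^(1 - re(k)/2)*(C2*sin(log(b)*Abs(im(k))/2) + C3*cos(log(b)*im(k)/2))


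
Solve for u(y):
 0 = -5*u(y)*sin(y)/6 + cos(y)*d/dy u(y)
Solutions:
 u(y) = C1/cos(y)^(5/6)


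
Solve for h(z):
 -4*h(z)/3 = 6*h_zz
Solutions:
 h(z) = C1*sin(sqrt(2)*z/3) + C2*cos(sqrt(2)*z/3)


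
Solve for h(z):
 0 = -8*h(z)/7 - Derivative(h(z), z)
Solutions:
 h(z) = C1*exp(-8*z/7)


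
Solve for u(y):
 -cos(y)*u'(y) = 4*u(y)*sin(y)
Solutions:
 u(y) = C1*cos(y)^4


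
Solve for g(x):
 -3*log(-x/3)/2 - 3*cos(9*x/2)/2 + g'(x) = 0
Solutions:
 g(x) = C1 + 3*x*log(-x)/2 - 3*x*log(3)/2 - 3*x/2 + sin(9*x/2)/3


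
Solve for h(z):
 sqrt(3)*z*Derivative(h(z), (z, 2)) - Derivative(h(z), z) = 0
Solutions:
 h(z) = C1 + C2*z^(sqrt(3)/3 + 1)


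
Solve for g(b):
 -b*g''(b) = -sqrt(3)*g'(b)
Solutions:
 g(b) = C1 + C2*b^(1 + sqrt(3))


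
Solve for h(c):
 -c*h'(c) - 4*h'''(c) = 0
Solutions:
 h(c) = C1 + Integral(C2*airyai(-2^(1/3)*c/2) + C3*airybi(-2^(1/3)*c/2), c)


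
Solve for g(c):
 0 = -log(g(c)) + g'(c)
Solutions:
 li(g(c)) = C1 + c


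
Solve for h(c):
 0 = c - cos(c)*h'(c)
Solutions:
 h(c) = C1 + Integral(c/cos(c), c)


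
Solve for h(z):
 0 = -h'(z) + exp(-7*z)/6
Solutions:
 h(z) = C1 - exp(-7*z)/42


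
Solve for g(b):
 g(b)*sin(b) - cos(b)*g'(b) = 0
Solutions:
 g(b) = C1/cos(b)


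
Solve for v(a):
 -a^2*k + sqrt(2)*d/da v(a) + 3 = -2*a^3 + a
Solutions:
 v(a) = C1 - sqrt(2)*a^4/4 + sqrt(2)*a^3*k/6 + sqrt(2)*a^2/4 - 3*sqrt(2)*a/2


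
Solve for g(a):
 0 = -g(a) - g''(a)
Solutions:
 g(a) = C1*sin(a) + C2*cos(a)


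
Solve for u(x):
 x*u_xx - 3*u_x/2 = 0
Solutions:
 u(x) = C1 + C2*x^(5/2)


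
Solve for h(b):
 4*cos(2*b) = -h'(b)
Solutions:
 h(b) = C1 - 2*sin(2*b)


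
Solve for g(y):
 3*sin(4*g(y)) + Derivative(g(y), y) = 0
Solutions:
 g(y) = -acos((-C1 - exp(24*y))/(C1 - exp(24*y)))/4 + pi/2
 g(y) = acos((-C1 - exp(24*y))/(C1 - exp(24*y)))/4


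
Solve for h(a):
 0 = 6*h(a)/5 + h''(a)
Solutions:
 h(a) = C1*sin(sqrt(30)*a/5) + C2*cos(sqrt(30)*a/5)


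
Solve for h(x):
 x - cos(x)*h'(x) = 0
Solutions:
 h(x) = C1 + Integral(x/cos(x), x)


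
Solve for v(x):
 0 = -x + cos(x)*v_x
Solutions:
 v(x) = C1 + Integral(x/cos(x), x)


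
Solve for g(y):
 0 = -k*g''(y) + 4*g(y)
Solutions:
 g(y) = C1*exp(-2*y*sqrt(1/k)) + C2*exp(2*y*sqrt(1/k))


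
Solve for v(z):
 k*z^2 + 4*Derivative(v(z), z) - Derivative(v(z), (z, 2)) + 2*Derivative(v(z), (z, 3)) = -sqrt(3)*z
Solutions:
 v(z) = C1 - k*z^3/12 - k*z^2/16 + 7*k*z/32 - sqrt(3)*z^2/8 - sqrt(3)*z/16 + (C2*sin(sqrt(31)*z/4) + C3*cos(sqrt(31)*z/4))*exp(z/4)


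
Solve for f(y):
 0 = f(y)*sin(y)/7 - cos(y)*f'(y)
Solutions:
 f(y) = C1/cos(y)^(1/7)


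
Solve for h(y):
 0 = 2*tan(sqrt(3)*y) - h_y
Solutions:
 h(y) = C1 - 2*sqrt(3)*log(cos(sqrt(3)*y))/3


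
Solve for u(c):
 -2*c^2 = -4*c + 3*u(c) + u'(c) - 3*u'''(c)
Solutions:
 u(c) = C1*exp(-2^(1/3)*c*(2/(5*sqrt(29) + 27)^(1/3) + 2^(1/3)*(5*sqrt(29) + 27)^(1/3))/12)*sin(2^(1/3)*sqrt(3)*c*(-2^(1/3)*(5*sqrt(29) + 27)^(1/3) + 2/(5*sqrt(29) + 27)^(1/3))/12) + C2*exp(-2^(1/3)*c*(2/(5*sqrt(29) + 27)^(1/3) + 2^(1/3)*(5*sqrt(29) + 27)^(1/3))/12)*cos(2^(1/3)*sqrt(3)*c*(-2^(1/3)*(5*sqrt(29) + 27)^(1/3) + 2/(5*sqrt(29) + 27)^(1/3))/12) + C3*exp(2^(1/3)*c*(2/(5*sqrt(29) + 27)^(1/3) + 2^(1/3)*(5*sqrt(29) + 27)^(1/3))/6) - 2*c^2/3 + 16*c/9 - 16/27


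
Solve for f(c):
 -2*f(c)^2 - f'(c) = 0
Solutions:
 f(c) = 1/(C1 + 2*c)


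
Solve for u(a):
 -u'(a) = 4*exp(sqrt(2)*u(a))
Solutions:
 u(a) = sqrt(2)*(2*log(1/(C1 + 4*a)) - log(2))/4


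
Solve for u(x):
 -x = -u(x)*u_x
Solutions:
 u(x) = -sqrt(C1 + x^2)
 u(x) = sqrt(C1 + x^2)


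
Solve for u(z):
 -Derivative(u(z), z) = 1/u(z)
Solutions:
 u(z) = -sqrt(C1 - 2*z)
 u(z) = sqrt(C1 - 2*z)


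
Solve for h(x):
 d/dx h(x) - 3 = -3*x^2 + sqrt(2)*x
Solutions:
 h(x) = C1 - x^3 + sqrt(2)*x^2/2 + 3*x


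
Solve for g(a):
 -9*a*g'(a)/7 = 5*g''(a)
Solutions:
 g(a) = C1 + C2*erf(3*sqrt(70)*a/70)


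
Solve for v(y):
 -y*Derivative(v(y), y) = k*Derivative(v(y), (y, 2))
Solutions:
 v(y) = C1 + C2*sqrt(k)*erf(sqrt(2)*y*sqrt(1/k)/2)


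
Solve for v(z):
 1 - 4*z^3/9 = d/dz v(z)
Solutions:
 v(z) = C1 - z^4/9 + z


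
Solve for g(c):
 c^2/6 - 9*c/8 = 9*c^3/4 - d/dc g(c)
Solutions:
 g(c) = C1 + 9*c^4/16 - c^3/18 + 9*c^2/16


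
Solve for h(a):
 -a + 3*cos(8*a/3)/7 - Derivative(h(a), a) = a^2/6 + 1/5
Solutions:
 h(a) = C1 - a^3/18 - a^2/2 - a/5 + 9*sin(8*a/3)/56


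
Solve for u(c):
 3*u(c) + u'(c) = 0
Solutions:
 u(c) = C1*exp(-3*c)


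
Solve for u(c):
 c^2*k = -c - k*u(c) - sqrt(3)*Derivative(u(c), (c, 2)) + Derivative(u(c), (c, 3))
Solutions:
 u(c) = C1*exp(c*(-3^(1/3)*(-9*k/2 + sqrt((9*k + 2*sqrt(3))^2 - 12)/2 - sqrt(3))^(1/3) + sqrt(3) - 3^(2/3)/(-9*k/2 + sqrt((9*k + 2*sqrt(3))^2 - 12)/2 - sqrt(3))^(1/3))/3) + C2*exp(c*(3^(1/3)*(-9*k/2 + sqrt((9*k + 2*sqrt(3))^2 - 12)/2 - sqrt(3))^(1/3)/6 - 3^(5/6)*I*(-9*k/2 + sqrt((9*k + 2*sqrt(3))^2 - 12)/2 - sqrt(3))^(1/3)/6 + sqrt(3)/3 - 2/((-3^(1/3) + 3^(5/6)*I)*(-9*k/2 + sqrt((9*k + 2*sqrt(3))^2 - 12)/2 - sqrt(3))^(1/3)))) + C3*exp(c*(3^(1/3)*(-9*k/2 + sqrt((9*k + 2*sqrt(3))^2 - 12)/2 - sqrt(3))^(1/3)/6 + 3^(5/6)*I*(-9*k/2 + sqrt((9*k + 2*sqrt(3))^2 - 12)/2 - sqrt(3))^(1/3)/6 + sqrt(3)/3 + 2/((3^(1/3) + 3^(5/6)*I)*(-9*k/2 + sqrt((9*k + 2*sqrt(3))^2 - 12)/2 - sqrt(3))^(1/3)))) - c^2 - c/k + 2*sqrt(3)/k


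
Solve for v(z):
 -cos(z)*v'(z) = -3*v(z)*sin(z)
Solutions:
 v(z) = C1/cos(z)^3


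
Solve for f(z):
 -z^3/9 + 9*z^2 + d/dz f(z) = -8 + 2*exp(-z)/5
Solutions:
 f(z) = C1 + z^4/36 - 3*z^3 - 8*z - 2*exp(-z)/5


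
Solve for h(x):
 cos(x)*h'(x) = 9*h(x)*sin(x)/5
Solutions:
 h(x) = C1/cos(x)^(9/5)


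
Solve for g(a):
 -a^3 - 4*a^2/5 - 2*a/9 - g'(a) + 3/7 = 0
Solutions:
 g(a) = C1 - a^4/4 - 4*a^3/15 - a^2/9 + 3*a/7


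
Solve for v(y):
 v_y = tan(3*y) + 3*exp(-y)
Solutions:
 v(y) = C1 + log(tan(3*y)^2 + 1)/6 - 3*exp(-y)


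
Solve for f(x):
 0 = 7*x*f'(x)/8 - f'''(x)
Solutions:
 f(x) = C1 + Integral(C2*airyai(7^(1/3)*x/2) + C3*airybi(7^(1/3)*x/2), x)


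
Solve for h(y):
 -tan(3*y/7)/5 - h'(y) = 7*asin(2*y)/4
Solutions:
 h(y) = C1 - 7*y*asin(2*y)/4 - 7*sqrt(1 - 4*y^2)/8 + 7*log(cos(3*y/7))/15


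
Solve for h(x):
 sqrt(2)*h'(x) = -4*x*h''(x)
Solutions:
 h(x) = C1 + C2*x^(1 - sqrt(2)/4)


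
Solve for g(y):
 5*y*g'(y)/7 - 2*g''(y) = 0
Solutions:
 g(y) = C1 + C2*erfi(sqrt(35)*y/14)


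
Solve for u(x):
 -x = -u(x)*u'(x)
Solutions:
 u(x) = -sqrt(C1 + x^2)
 u(x) = sqrt(C1 + x^2)


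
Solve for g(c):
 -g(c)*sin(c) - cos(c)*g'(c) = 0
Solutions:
 g(c) = C1*cos(c)


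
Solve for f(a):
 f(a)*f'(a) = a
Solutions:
 f(a) = -sqrt(C1 + a^2)
 f(a) = sqrt(C1 + a^2)


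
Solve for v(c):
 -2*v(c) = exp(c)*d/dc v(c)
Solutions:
 v(c) = C1*exp(2*exp(-c))


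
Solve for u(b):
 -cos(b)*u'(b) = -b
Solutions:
 u(b) = C1 + Integral(b/cos(b), b)


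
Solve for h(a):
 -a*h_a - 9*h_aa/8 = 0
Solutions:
 h(a) = C1 + C2*erf(2*a/3)


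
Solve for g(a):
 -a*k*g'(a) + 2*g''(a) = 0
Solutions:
 g(a) = Piecewise((-sqrt(pi)*C1*erf(a*sqrt(-k)/2)/sqrt(-k) - C2, (k > 0) | (k < 0)), (-C1*a - C2, True))


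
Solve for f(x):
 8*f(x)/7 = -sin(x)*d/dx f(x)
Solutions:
 f(x) = C1*(cos(x) + 1)^(4/7)/(cos(x) - 1)^(4/7)


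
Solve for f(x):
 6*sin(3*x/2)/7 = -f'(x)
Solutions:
 f(x) = C1 + 4*cos(3*x/2)/7


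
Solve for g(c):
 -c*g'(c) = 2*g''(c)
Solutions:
 g(c) = C1 + C2*erf(c/2)


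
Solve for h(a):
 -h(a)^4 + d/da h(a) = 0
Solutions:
 h(a) = (-1/(C1 + 3*a))^(1/3)
 h(a) = (-1/(C1 + a))^(1/3)*(-3^(2/3) - 3*3^(1/6)*I)/6
 h(a) = (-1/(C1 + a))^(1/3)*(-3^(2/3) + 3*3^(1/6)*I)/6


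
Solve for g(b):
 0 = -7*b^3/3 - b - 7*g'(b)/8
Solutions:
 g(b) = C1 - 2*b^4/3 - 4*b^2/7


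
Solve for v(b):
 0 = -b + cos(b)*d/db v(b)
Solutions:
 v(b) = C1 + Integral(b/cos(b), b)


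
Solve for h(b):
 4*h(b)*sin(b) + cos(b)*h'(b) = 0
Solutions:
 h(b) = C1*cos(b)^4


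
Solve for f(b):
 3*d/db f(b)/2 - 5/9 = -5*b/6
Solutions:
 f(b) = C1 - 5*b^2/18 + 10*b/27


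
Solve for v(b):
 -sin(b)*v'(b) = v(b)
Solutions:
 v(b) = C1*sqrt(cos(b) + 1)/sqrt(cos(b) - 1)


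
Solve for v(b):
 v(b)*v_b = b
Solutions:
 v(b) = -sqrt(C1 + b^2)
 v(b) = sqrt(C1 + b^2)


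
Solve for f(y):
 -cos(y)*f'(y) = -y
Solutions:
 f(y) = C1 + Integral(y/cos(y), y)


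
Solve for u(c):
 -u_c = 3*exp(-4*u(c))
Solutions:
 u(c) = log(-I*(C1 - 12*c)^(1/4))
 u(c) = log(I*(C1 - 12*c)^(1/4))
 u(c) = log(-(C1 - 12*c)^(1/4))
 u(c) = log(C1 - 12*c)/4


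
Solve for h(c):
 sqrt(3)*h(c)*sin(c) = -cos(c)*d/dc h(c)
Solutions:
 h(c) = C1*cos(c)^(sqrt(3))


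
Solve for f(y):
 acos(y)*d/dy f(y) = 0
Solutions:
 f(y) = C1


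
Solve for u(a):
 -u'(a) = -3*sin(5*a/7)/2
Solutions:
 u(a) = C1 - 21*cos(5*a/7)/10


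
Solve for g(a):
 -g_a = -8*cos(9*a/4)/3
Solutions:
 g(a) = C1 + 32*sin(9*a/4)/27


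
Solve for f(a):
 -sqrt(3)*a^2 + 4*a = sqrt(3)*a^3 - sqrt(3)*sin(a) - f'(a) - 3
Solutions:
 f(a) = C1 + sqrt(3)*a^4/4 + sqrt(3)*a^3/3 - 2*a^2 - 3*a + sqrt(3)*cos(a)


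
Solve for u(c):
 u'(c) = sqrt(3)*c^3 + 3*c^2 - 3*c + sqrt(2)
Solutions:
 u(c) = C1 + sqrt(3)*c^4/4 + c^3 - 3*c^2/2 + sqrt(2)*c


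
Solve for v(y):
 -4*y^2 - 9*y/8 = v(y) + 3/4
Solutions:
 v(y) = -4*y^2 - 9*y/8 - 3/4


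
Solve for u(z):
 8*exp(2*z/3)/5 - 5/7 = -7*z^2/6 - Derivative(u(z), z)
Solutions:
 u(z) = C1 - 7*z^3/18 + 5*z/7 - 12*exp(2*z/3)/5


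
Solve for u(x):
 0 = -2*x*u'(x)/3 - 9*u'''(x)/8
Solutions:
 u(x) = C1 + Integral(C2*airyai(-2*2^(1/3)*x/3) + C3*airybi(-2*2^(1/3)*x/3), x)


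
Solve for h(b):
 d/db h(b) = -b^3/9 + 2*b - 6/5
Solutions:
 h(b) = C1 - b^4/36 + b^2 - 6*b/5


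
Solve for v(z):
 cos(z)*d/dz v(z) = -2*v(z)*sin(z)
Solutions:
 v(z) = C1*cos(z)^2


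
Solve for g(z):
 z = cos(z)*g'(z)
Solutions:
 g(z) = C1 + Integral(z/cos(z), z)


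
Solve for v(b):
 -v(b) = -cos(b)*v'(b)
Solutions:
 v(b) = C1*sqrt(sin(b) + 1)/sqrt(sin(b) - 1)


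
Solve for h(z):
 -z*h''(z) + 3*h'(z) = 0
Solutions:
 h(z) = C1 + C2*z^4


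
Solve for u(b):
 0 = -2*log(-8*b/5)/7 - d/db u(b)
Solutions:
 u(b) = C1 - 2*b*log(-b)/7 + 2*b*(-3*log(2) + 1 + log(5))/7


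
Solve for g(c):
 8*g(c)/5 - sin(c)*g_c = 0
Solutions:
 g(c) = C1*(cos(c) - 1)^(4/5)/(cos(c) + 1)^(4/5)


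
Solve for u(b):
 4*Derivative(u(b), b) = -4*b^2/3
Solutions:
 u(b) = C1 - b^3/9


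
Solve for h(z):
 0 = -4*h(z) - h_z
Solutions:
 h(z) = C1*exp(-4*z)


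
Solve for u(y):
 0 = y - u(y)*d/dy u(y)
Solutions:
 u(y) = -sqrt(C1 + y^2)
 u(y) = sqrt(C1 + y^2)


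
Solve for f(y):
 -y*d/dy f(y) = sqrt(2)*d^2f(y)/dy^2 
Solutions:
 f(y) = C1 + C2*erf(2^(1/4)*y/2)


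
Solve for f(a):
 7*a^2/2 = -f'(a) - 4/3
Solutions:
 f(a) = C1 - 7*a^3/6 - 4*a/3


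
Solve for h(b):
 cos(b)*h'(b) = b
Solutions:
 h(b) = C1 + Integral(b/cos(b), b)


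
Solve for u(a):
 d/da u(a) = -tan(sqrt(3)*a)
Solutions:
 u(a) = C1 + sqrt(3)*log(cos(sqrt(3)*a))/3


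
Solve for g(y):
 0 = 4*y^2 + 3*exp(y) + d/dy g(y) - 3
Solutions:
 g(y) = C1 - 4*y^3/3 + 3*y - 3*exp(y)


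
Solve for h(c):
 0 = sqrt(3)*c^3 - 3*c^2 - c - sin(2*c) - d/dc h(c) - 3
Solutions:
 h(c) = C1 + sqrt(3)*c^4/4 - c^3 - c^2/2 - 3*c + cos(2*c)/2


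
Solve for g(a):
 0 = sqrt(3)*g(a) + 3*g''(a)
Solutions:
 g(a) = C1*sin(3^(3/4)*a/3) + C2*cos(3^(3/4)*a/3)


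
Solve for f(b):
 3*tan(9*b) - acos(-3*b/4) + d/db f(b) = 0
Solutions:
 f(b) = C1 + b*acos(-3*b/4) + sqrt(16 - 9*b^2)/3 + log(cos(9*b))/3


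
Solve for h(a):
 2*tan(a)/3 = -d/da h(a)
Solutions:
 h(a) = C1 + 2*log(cos(a))/3


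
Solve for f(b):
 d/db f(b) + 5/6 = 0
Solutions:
 f(b) = C1 - 5*b/6


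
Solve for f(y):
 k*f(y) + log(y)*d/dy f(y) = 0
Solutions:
 f(y) = C1*exp(-k*li(y))


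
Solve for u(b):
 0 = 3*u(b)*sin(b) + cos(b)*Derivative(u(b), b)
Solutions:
 u(b) = C1*cos(b)^3


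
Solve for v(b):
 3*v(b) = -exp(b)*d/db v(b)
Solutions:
 v(b) = C1*exp(3*exp(-b))


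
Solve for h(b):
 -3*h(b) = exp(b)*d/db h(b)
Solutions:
 h(b) = C1*exp(3*exp(-b))


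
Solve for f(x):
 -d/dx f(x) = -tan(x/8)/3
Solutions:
 f(x) = C1 - 8*log(cos(x/8))/3


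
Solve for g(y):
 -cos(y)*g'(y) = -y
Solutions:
 g(y) = C1 + Integral(y/cos(y), y)


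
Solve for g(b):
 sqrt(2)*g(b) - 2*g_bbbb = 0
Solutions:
 g(b) = C1*exp(-2^(7/8)*b/2) + C2*exp(2^(7/8)*b/2) + C3*sin(2^(7/8)*b/2) + C4*cos(2^(7/8)*b/2)


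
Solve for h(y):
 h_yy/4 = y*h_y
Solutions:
 h(y) = C1 + C2*erfi(sqrt(2)*y)


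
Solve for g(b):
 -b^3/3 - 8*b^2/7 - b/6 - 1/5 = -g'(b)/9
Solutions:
 g(b) = C1 + 3*b^4/4 + 24*b^3/7 + 3*b^2/4 + 9*b/5


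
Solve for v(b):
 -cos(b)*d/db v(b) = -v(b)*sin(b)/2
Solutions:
 v(b) = C1/sqrt(cos(b))


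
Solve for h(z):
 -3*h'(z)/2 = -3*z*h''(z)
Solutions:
 h(z) = C1 + C2*z^(3/2)


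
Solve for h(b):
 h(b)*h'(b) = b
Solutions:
 h(b) = -sqrt(C1 + b^2)
 h(b) = sqrt(C1 + b^2)


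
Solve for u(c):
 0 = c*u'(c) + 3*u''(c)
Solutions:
 u(c) = C1 + C2*erf(sqrt(6)*c/6)


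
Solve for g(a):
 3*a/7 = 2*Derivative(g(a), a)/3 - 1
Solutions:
 g(a) = C1 + 9*a^2/28 + 3*a/2


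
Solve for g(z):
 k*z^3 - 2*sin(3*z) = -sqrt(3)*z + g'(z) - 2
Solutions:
 g(z) = C1 + k*z^4/4 + sqrt(3)*z^2/2 + 2*z + 2*cos(3*z)/3


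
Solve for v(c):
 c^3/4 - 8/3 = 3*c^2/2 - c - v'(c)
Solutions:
 v(c) = C1 - c^4/16 + c^3/2 - c^2/2 + 8*c/3


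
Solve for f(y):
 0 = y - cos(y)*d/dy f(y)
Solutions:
 f(y) = C1 + Integral(y/cos(y), y)


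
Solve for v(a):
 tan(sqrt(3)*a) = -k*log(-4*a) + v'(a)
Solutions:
 v(a) = C1 + a*k*(log(-a) - 1) + 2*a*k*log(2) - sqrt(3)*log(cos(sqrt(3)*a))/3


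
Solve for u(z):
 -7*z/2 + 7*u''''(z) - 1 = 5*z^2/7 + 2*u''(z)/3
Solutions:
 u(z) = C1 + C2*z + C3*exp(-sqrt(42)*z/21) + C4*exp(sqrt(42)*z/21) - 5*z^4/56 - 7*z^3/8 - 12*z^2


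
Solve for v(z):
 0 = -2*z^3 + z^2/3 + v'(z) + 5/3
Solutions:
 v(z) = C1 + z^4/2 - z^3/9 - 5*z/3


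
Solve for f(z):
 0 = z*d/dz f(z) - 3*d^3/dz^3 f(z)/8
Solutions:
 f(z) = C1 + Integral(C2*airyai(2*3^(2/3)*z/3) + C3*airybi(2*3^(2/3)*z/3), z)


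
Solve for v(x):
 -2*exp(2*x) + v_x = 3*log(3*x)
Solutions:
 v(x) = C1 + 3*x*log(x) + 3*x*(-1 + log(3)) + exp(2*x)


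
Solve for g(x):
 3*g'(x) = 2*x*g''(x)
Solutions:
 g(x) = C1 + C2*x^(5/2)


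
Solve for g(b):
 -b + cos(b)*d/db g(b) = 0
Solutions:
 g(b) = C1 + Integral(b/cos(b), b)


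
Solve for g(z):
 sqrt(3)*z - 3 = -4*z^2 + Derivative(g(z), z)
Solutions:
 g(z) = C1 + 4*z^3/3 + sqrt(3)*z^2/2 - 3*z


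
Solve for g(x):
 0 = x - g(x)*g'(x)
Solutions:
 g(x) = -sqrt(C1 + x^2)
 g(x) = sqrt(C1 + x^2)


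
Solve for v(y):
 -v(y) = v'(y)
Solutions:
 v(y) = C1*exp(-y)


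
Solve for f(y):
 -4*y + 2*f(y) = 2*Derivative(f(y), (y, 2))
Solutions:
 f(y) = C1*exp(-y) + C2*exp(y) + 2*y


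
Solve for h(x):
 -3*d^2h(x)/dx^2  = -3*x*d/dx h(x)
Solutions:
 h(x) = C1 + C2*erfi(sqrt(2)*x/2)


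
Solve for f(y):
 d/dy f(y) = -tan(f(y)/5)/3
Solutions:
 f(y) = -5*asin(C1*exp(-y/15)) + 5*pi
 f(y) = 5*asin(C1*exp(-y/15))


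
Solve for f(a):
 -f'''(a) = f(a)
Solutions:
 f(a) = C3*exp(-a) + (C1*sin(sqrt(3)*a/2) + C2*cos(sqrt(3)*a/2))*exp(a/2)


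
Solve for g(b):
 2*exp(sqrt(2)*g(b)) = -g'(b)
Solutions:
 g(b) = sqrt(2)*(2*log(1/(C1 + 2*b)) - log(2))/4


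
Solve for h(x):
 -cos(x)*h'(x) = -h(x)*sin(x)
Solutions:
 h(x) = C1/cos(x)


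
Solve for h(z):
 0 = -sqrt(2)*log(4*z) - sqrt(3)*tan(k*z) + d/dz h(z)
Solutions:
 h(z) = C1 + sqrt(2)*z*(log(z) - 1) + 2*sqrt(2)*z*log(2) + sqrt(3)*Piecewise((-log(cos(k*z))/k, Ne(k, 0)), (0, True))


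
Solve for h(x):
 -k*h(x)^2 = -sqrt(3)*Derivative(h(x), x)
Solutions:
 h(x) = -3/(C1 + sqrt(3)*k*x)


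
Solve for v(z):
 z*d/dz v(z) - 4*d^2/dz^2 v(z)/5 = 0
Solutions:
 v(z) = C1 + C2*erfi(sqrt(10)*z/4)


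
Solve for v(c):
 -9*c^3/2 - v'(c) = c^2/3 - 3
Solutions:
 v(c) = C1 - 9*c^4/8 - c^3/9 + 3*c


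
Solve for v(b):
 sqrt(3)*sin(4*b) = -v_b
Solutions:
 v(b) = C1 + sqrt(3)*cos(4*b)/4


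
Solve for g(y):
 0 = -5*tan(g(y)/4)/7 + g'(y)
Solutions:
 g(y) = -4*asin(C1*exp(5*y/28)) + 4*pi
 g(y) = 4*asin(C1*exp(5*y/28))


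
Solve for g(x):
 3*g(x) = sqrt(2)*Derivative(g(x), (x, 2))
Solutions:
 g(x) = C1*exp(-2^(3/4)*sqrt(3)*x/2) + C2*exp(2^(3/4)*sqrt(3)*x/2)


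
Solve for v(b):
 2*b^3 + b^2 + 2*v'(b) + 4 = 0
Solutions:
 v(b) = C1 - b^4/4 - b^3/6 - 2*b


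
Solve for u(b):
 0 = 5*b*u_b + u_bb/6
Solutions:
 u(b) = C1 + C2*erf(sqrt(15)*b)


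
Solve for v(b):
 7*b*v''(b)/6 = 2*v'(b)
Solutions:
 v(b) = C1 + C2*b^(19/7)


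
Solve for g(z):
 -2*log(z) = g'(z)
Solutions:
 g(z) = C1 - 2*z*log(z) + 2*z


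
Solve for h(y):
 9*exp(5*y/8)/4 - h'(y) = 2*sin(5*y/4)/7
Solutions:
 h(y) = C1 + 18*exp(5*y/8)/5 + 8*cos(5*y/4)/35


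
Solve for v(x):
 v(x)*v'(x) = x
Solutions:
 v(x) = -sqrt(C1 + x^2)
 v(x) = sqrt(C1 + x^2)


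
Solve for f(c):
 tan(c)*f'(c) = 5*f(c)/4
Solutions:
 f(c) = C1*sin(c)^(5/4)


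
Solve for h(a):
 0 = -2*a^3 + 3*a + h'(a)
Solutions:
 h(a) = C1 + a^4/2 - 3*a^2/2


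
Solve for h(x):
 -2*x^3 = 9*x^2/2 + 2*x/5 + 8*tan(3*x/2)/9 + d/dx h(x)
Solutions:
 h(x) = C1 - x^4/2 - 3*x^3/2 - x^2/5 + 16*log(cos(3*x/2))/27


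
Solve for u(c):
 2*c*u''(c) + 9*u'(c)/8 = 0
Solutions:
 u(c) = C1 + C2*c^(7/16)


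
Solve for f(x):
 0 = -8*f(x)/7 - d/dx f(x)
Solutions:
 f(x) = C1*exp(-8*x/7)


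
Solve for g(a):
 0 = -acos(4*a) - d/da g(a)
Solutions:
 g(a) = C1 - a*acos(4*a) + sqrt(1 - 16*a^2)/4


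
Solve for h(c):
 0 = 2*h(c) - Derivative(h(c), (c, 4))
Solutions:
 h(c) = C1*exp(-2^(1/4)*c) + C2*exp(2^(1/4)*c) + C3*sin(2^(1/4)*c) + C4*cos(2^(1/4)*c)


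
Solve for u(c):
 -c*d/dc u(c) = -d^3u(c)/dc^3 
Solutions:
 u(c) = C1 + Integral(C2*airyai(c) + C3*airybi(c), c)


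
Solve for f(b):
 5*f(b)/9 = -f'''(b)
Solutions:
 f(b) = C3*exp(-15^(1/3)*b/3) + (C1*sin(3^(5/6)*5^(1/3)*b/6) + C2*cos(3^(5/6)*5^(1/3)*b/6))*exp(15^(1/3)*b/6)


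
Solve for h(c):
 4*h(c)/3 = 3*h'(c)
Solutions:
 h(c) = C1*exp(4*c/9)


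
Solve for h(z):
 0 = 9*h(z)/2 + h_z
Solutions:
 h(z) = C1*exp(-9*z/2)


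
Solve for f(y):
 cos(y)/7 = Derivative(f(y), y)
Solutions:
 f(y) = C1 + sin(y)/7


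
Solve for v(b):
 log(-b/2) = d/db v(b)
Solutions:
 v(b) = C1 + b*log(-b) + b*(-1 - log(2))


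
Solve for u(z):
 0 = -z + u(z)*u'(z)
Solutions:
 u(z) = -sqrt(C1 + z^2)
 u(z) = sqrt(C1 + z^2)


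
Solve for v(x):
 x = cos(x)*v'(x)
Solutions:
 v(x) = C1 + Integral(x/cos(x), x)


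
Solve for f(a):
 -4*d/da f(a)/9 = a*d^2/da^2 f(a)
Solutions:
 f(a) = C1 + C2*a^(5/9)


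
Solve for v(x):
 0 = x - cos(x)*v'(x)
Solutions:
 v(x) = C1 + Integral(x/cos(x), x)


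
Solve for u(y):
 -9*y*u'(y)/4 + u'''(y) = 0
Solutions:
 u(y) = C1 + Integral(C2*airyai(2^(1/3)*3^(2/3)*y/2) + C3*airybi(2^(1/3)*3^(2/3)*y/2), y)


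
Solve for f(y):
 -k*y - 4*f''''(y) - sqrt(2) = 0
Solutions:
 f(y) = C1 + C2*y + C3*y^2 + C4*y^3 - k*y^5/480 - sqrt(2)*y^4/96


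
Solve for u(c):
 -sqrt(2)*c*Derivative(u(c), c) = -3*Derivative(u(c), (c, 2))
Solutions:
 u(c) = C1 + C2*erfi(2^(3/4)*sqrt(3)*c/6)


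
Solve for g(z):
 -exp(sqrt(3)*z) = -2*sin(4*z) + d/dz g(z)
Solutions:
 g(z) = C1 - sqrt(3)*exp(sqrt(3)*z)/3 - cos(4*z)/2


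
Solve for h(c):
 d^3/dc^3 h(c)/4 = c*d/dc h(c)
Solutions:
 h(c) = C1 + Integral(C2*airyai(2^(2/3)*c) + C3*airybi(2^(2/3)*c), c)


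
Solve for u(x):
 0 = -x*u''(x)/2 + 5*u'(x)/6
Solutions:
 u(x) = C1 + C2*x^(8/3)


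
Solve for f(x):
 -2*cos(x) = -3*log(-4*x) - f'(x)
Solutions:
 f(x) = C1 - 3*x*log(-x) - 6*x*log(2) + 3*x + 2*sin(x)


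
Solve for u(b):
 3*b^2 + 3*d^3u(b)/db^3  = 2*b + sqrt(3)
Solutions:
 u(b) = C1 + C2*b + C3*b^2 - b^5/60 + b^4/36 + sqrt(3)*b^3/18


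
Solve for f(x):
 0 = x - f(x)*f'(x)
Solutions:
 f(x) = -sqrt(C1 + x^2)
 f(x) = sqrt(C1 + x^2)


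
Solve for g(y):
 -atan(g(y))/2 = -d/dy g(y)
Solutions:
 Integral(1/atan(_y), (_y, g(y))) = C1 + y/2


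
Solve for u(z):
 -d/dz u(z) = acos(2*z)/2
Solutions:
 u(z) = C1 - z*acos(2*z)/2 + sqrt(1 - 4*z^2)/4


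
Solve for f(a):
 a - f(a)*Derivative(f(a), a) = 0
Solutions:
 f(a) = -sqrt(C1 + a^2)
 f(a) = sqrt(C1 + a^2)


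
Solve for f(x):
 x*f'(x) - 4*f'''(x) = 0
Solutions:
 f(x) = C1 + Integral(C2*airyai(2^(1/3)*x/2) + C3*airybi(2^(1/3)*x/2), x)


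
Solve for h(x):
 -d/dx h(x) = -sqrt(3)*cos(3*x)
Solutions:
 h(x) = C1 + sqrt(3)*sin(3*x)/3


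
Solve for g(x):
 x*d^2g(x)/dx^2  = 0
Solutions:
 g(x) = C1 + C2*x


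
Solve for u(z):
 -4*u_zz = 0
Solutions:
 u(z) = C1 + C2*z


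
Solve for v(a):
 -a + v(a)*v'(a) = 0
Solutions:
 v(a) = -sqrt(C1 + a^2)
 v(a) = sqrt(C1 + a^2)


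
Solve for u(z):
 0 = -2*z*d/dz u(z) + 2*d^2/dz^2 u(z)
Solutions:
 u(z) = C1 + C2*erfi(sqrt(2)*z/2)


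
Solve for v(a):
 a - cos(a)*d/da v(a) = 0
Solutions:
 v(a) = C1 + Integral(a/cos(a), a)


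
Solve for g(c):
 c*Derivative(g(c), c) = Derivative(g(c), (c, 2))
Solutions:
 g(c) = C1 + C2*erfi(sqrt(2)*c/2)


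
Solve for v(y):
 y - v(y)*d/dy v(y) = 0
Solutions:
 v(y) = -sqrt(C1 + y^2)
 v(y) = sqrt(C1 + y^2)


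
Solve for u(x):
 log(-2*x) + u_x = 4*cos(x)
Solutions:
 u(x) = C1 - x*log(-x) - x*log(2) + x + 4*sin(x)


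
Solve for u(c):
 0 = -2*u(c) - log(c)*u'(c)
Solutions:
 u(c) = C1*exp(-2*li(c))


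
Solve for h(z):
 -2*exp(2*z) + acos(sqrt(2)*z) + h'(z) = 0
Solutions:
 h(z) = C1 - z*acos(sqrt(2)*z) + sqrt(2)*sqrt(1 - 2*z^2)/2 + exp(2*z)


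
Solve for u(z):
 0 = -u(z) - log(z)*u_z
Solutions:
 u(z) = C1*exp(-li(z))


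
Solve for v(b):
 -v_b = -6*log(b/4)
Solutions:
 v(b) = C1 + 6*b*log(b) - b*log(4096) - 6*b


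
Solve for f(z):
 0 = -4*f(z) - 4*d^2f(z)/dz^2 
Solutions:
 f(z) = C1*sin(z) + C2*cos(z)


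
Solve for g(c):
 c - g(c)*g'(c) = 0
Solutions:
 g(c) = -sqrt(C1 + c^2)
 g(c) = sqrt(C1 + c^2)


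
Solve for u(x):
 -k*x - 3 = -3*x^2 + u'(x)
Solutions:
 u(x) = C1 - k*x^2/2 + x^3 - 3*x


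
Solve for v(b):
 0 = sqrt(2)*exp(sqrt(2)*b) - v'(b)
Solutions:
 v(b) = C1 + exp(sqrt(2)*b)


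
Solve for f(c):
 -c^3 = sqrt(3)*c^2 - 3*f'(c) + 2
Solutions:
 f(c) = C1 + c^4/12 + sqrt(3)*c^3/9 + 2*c/3


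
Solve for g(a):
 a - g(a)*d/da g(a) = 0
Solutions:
 g(a) = -sqrt(C1 + a^2)
 g(a) = sqrt(C1 + a^2)


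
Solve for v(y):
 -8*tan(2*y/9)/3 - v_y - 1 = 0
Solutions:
 v(y) = C1 - y + 12*log(cos(2*y/9))


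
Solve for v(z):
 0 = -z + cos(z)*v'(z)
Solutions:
 v(z) = C1 + Integral(z/cos(z), z)


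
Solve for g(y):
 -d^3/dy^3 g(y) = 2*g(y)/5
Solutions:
 g(y) = C3*exp(-2^(1/3)*5^(2/3)*y/5) + (C1*sin(2^(1/3)*sqrt(3)*5^(2/3)*y/10) + C2*cos(2^(1/3)*sqrt(3)*5^(2/3)*y/10))*exp(2^(1/3)*5^(2/3)*y/10)


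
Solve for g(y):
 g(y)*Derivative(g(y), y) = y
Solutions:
 g(y) = -sqrt(C1 + y^2)
 g(y) = sqrt(C1 + y^2)
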